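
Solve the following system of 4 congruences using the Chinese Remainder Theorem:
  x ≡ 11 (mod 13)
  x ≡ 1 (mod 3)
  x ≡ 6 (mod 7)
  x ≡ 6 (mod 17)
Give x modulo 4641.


Product of moduli M = 13 · 3 · 7 · 17 = 4641.
Merge one congruence at a time:
  Start: x ≡ 11 (mod 13).
  Combine with x ≡ 1 (mod 3); new modulus lcm = 39.
    Write x = 11 + 13·t and substitute into x ≡ 1 (mod 3): 13·t ≡ 1 − 11 = -10 (mod 3).
    Reduce coefficients mod 3: 1·t ≡ 2 (mod 3).
    So t ≡ 2 (mod 3).
    Then x = 11 + 13·2 = 37, valid modulo lcm(13, 3) = 39: x ≡ 37 (mod 39).
  Combine with x ≡ 6 (mod 7); new modulus lcm = 273.
    Write x = 37 + 39·t and substitute into x ≡ 6 (mod 7): 39·t ≡ 6 − 37 = -31 (mod 7).
    Reduce coefficients mod 7: 4·t ≡ 4 (mod 7).
    The inverse of 4 mod 7 is 2 (since 4·2 = 8 = 1·7 + 1), so t ≡ 2·4 = 8 ≡ 1 (mod 7).
    Then x = 37 + 39·1 = 76, valid modulo lcm(39, 7) = 273: x ≡ 76 (mod 273).
  Combine with x ≡ 6 (mod 17); new modulus lcm = 4641.
    Write x = 76 + 273·t and substitute into x ≡ 6 (mod 17): 273·t ≡ 6 − 76 = -70 (mod 17).
    Reduce coefficients mod 17: 1·t ≡ 15 (mod 17).
    So t ≡ 15 (mod 17).
    Then x = 76 + 273·15 = 4171, valid modulo lcm(273, 17) = 4641: x ≡ 4171 (mod 4641).
Verify against each original: 4171 mod 13 = 11, 4171 mod 3 = 1, 4171 mod 7 = 6, 4171 mod 17 = 6.

x ≡ 4171 (mod 4641).


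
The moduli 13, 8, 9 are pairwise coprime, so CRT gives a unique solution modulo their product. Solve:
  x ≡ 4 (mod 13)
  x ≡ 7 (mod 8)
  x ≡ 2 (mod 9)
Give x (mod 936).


Moduli 13, 8, 9 are pairwise coprime; by CRT there is a unique solution modulo M = 13 · 8 · 9 = 936.
Solve pairwise, accumulating the modulus:
  Start with x ≡ 4 (mod 13).
  Combine with x ≡ 7 (mod 8): since gcd(13, 8) = 1, we get a unique residue mod 104.
    Write x = 4 + 13·t and substitute into x ≡ 7 (mod 8): 13·t ≡ 7 − 4 = 3 (mod 8).
    Reduce coefficients mod 8: 5·t ≡ 3 (mod 8).
    The inverse of 5 mod 8 is 5 (since 5·5 = 25 = 3·8 + 1), so t ≡ 5·3 = 15 ≡ 7 (mod 8).
    Then x = 4 + 13·7 = 95, valid modulo lcm(13, 8) = 104: x ≡ 95 (mod 104).
  Combine with x ≡ 2 (mod 9): since gcd(104, 9) = 1, we get a unique residue mod 936.
    Write x = 95 + 104·t and substitute into x ≡ 2 (mod 9): 104·t ≡ 2 − 95 = -93 (mod 9).
    Reduce coefficients mod 9: 5·t ≡ 6 (mod 9).
    The inverse of 5 mod 9 is 2 (since 5·2 = 10 = 1·9 + 1), so t ≡ 2·6 = 12 ≡ 3 (mod 9).
    Then x = 95 + 104·3 = 407, valid modulo lcm(104, 9) = 936: x ≡ 407 (mod 936).
Verify: 407 mod 13 = 4 ✓, 407 mod 8 = 7 ✓, 407 mod 9 = 2 ✓.

x ≡ 407 (mod 936).


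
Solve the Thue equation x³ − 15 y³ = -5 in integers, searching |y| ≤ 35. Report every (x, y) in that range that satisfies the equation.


The equation is x³ - 15y³ = -5. For fixed y, x³ = 15·y³ − 5, so a solution requires the RHS to be a perfect cube.
Strategy: iterate y from -35 to 35, compute RHS = 15·y³ − 5, and check whether it is a (positive or negative) perfect cube.
Check small values of y:
  y = 0: RHS = -5 is not a perfect cube.
  y = 1: RHS = 10 is not a perfect cube.
  y = -1: RHS = -20 is not a perfect cube.
  y = 2: RHS = 115 is not a perfect cube.
  y = -2: RHS = -125 = (-5)³ ⇒ x = -5 works.
  y = 3: RHS = 400 is not a perfect cube.
  y = -3: RHS = -410 is not a perfect cube.
Continuing the search up to |y| = 35 finds no further solutions beyond those listed.
Collected solutions: (-5, -2).

Solutions (with |y| ≤ 35): (-5, -2).


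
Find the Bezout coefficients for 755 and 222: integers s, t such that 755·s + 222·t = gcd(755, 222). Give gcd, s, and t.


Euclidean algorithm on (755, 222) — divide until remainder is 0:
  755 = 3 · 222 + 89
  222 = 2 · 89 + 44
  89 = 2 · 44 + 1
  44 = 44 · 1 + 0
gcd(755, 222) = 1.
Track Bezout coefficients alongside the remainders: start with r₀ = 755 = a·1 + b·0 (s = 1, t = 0) and r₁ = 222 = a·0 + b·1 (s = 0, t = 1); each new remainder r_{k+1} = r_{k-1} − q_k·r_k inherits s_{k+1} = s_{k-1} − q_k·s_k, t_{k+1} = t_{k-1} − q_k·t_k, so r_k = a·s_k + b·t_k at every step:
  q = 3: r = 89, s = 1 − 3·0 = 1, t = 0 − 3·1 = -3  (check: 755·1 + 222·(-3) = 89)
  q = 2: r = 44, s = 0 − 2·1 = -2, t = 1 − 2·(-3) = 7  (check: 755·(-2) + 222·7 = 44)
  q = 2: r = 1, s = 1 − 2·(-2) = 5, t = -3 − 2·7 = -17  (check: 755·5 + 222·(-17) = 1)
The row with r = 1 (the gcd) gives the Bezout coefficients s = 5, t = -17.
Result: 755 · (5) + 222 · (-17) = 1.

gcd(755, 222) = 1; s = 5, t = -17 (check: 755·5 + 222·(-17) = 1).


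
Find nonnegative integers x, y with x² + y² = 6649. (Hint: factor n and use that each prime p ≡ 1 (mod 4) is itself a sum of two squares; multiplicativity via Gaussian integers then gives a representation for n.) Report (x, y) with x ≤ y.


Step 1: Factor n = 6649 = 61 · 109.
Step 2: Check the mod-4 condition on each prime factor: 61 ≡ 1 (mod 4), exponent 1; 109 ≡ 1 (mod 4), exponent 1.
All primes ≡ 3 (mod 4) appear to even exponent (or don't appear), so by the two-squares theorem n IS expressible as a sum of two squares.
Step 3: Build a representation. Here n = 61 · 109 is a product of primes ≡ 1 (mod 4). Each prime p ≡ 1 (mod 4) is itself a sum of two squares; find a² by testing p − a² for a perfect square:
  61: 61 − 1² = 60, 61 − 2² = 57, 61 − 3² = 52, 61 − 4² = 45, 61 − 5² = 36 = 6² ⇒ 61 = 5² + 6².
  109: 109 − 1² = 108, 109 − 2² = 105, 109 − 3² = 100 = 10² ⇒ 109 = 3² + 10².
  Combine using the Brahmagupta–Fibonacci identity (a² + b²)(c² + d²) = (ac − bd)² + (ad + bc)² = (ac + bd)² + (ad − bc)²:
  61 · 109 = 6649: from (5² + 6²)(3² + 10²), take (5·3 − 6·10, 5·10 + 6·3) = (15 − 60, 50 + 18) = (-45, 68); dropping signs (only squares matter) gives (45, 68); check 45² + 68² = 2025 + 4624 = 6649 ✓.
Step 4: Order so x ≤ y and verify: 45² + 68² = 2025 + 4624 = 6649 = n. ✓

n = 6649 = 45² + 68² (one valid representation with x ≤ y).


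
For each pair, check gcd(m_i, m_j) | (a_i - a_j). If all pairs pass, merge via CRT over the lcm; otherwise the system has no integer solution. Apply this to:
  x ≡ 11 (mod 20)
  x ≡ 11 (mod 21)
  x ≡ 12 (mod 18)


Moduli 20, 21, 18 are not pairwise coprime, so CRT works modulo lcm(m_i) when all pairwise compatibility conditions hold.
Pairwise compatibility: gcd(m_i, m_j) must divide a_i - a_j for every pair.
Merge one congruence at a time:
  Start: x ≡ 11 (mod 20).
  Combine with x ≡ 11 (mod 21): gcd(20, 21) = 1; 11 - 11 = 0, which IS divisible by 1, so compatible.
    Write x = 11 + 20·t and substitute into x ≡ 11 (mod 21): 20·t ≡ 11 − 11 = 0 (mod 21).
    The inverse of 20 mod 21 is 20 (since 20·20 = 400 = 19·21 + 1), so t ≡ 20·0 = 0 ≡ 0 (mod 21).
    Then x = 11 + 20·0 = 11, valid modulo lcm(20, 21) = 420: x ≡ 11 (mod 420).
  Combine with x ≡ 12 (mod 18): gcd(420, 18) = 6, and 12 - 11 = 1 is NOT divisible by 6.
    ⇒ system is inconsistent (no integer solution).

No solution (the system is inconsistent).


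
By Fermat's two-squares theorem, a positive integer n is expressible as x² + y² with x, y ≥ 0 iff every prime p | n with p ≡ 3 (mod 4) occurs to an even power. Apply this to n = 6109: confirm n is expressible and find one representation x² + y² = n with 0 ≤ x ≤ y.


Step 1: Factor n = 6109 = 41 · 149.
Step 2: Check the mod-4 condition on each prime factor: 41 ≡ 1 (mod 4), exponent 1; 149 ≡ 1 (mod 4), exponent 1.
All primes ≡ 3 (mod 4) appear to even exponent (or don't appear), so by the two-squares theorem n IS expressible as a sum of two squares.
Step 3: Build a representation. Here n = 41 · 149 is a product of primes ≡ 1 (mod 4). Each prime p ≡ 1 (mod 4) is itself a sum of two squares; find a² by testing p − a² for a perfect square:
  41: 41 − 1² = 40, 41 − 2² = 37, 41 − 3² = 32, 41 − 4² = 25 = 5² ⇒ 41 = 4² + 5².
  149: 149 − 1² = 148, 149 − 2² = 145, 149 − 3² = 140, 149 − 4² = 133, 149 − 5² = 124, 149 − 6² = 113, 149 − 7² = 100 = 10² ⇒ 149 = 7² + 10².
  Combine using the Brahmagupta–Fibonacci identity (a² + b²)(c² + d²) = (ac − bd)² + (ad + bc)² = (ac + bd)² + (ad − bc)²:
  41 · 149 = 6109: from (4² + 5²)(7² + 10²), take (4·7 − 5·10, 4·10 + 5·7) = (28 − 50, 40 + 35) = (-22, 75); dropping signs (only squares matter) gives (22, 75); check 22² + 75² = 484 + 5625 = 6109 ✓.
Step 4: Order so x ≤ y and verify: 22² + 75² = 484 + 5625 = 6109 = n. ✓

n = 6109 = 22² + 75² (one valid representation with x ≤ y).


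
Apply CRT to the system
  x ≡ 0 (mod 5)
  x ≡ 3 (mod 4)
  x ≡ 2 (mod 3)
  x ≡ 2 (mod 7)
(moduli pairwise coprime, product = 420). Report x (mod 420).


Product of moduli M = 5 · 4 · 3 · 7 = 420.
Merge one congruence at a time:
  Start: x ≡ 0 (mod 5).
  Combine with x ≡ 3 (mod 4); new modulus lcm = 20.
    Write x = 0 + 5·t and substitute into x ≡ 3 (mod 4): 5·t ≡ 3 − 0 = 3 (mod 4).
    Reduce coefficients mod 4: 1·t ≡ 3 (mod 4).
    So t ≡ 3 (mod 4).
    Then x = 0 + 5·3 = 15, valid modulo lcm(5, 4) = 20: x ≡ 15 (mod 20).
  Combine with x ≡ 2 (mod 3); new modulus lcm = 60.
    Write x = 15 + 20·t and substitute into x ≡ 2 (mod 3): 20·t ≡ 2 − 15 = -13 (mod 3).
    Reduce coefficients mod 3: 2·t ≡ 2 (mod 3).
    The inverse of 2 mod 3 is 2 (since 2·2 = 4 = 1·3 + 1), so t ≡ 2·2 = 4 ≡ 1 (mod 3).
    Then x = 15 + 20·1 = 35, valid modulo lcm(20, 3) = 60: x ≡ 35 (mod 60).
  Combine with x ≡ 2 (mod 7); new modulus lcm = 420.
    Write x = 35 + 60·t and substitute into x ≡ 2 (mod 7): 60·t ≡ 2 − 35 = -33 (mod 7).
    Reduce coefficients mod 7: 4·t ≡ 2 (mod 7).
    The inverse of 4 mod 7 is 2 (since 4·2 = 8 = 1·7 + 1), so t ≡ 2·2 = 4 ≡ 4 (mod 7).
    Then x = 35 + 60·4 = 275, valid modulo lcm(60, 7) = 420: x ≡ 275 (mod 420).
Verify against each original: 275 mod 5 = 0, 275 mod 4 = 3, 275 mod 3 = 2, 275 mod 7 = 2.

x ≡ 275 (mod 420).


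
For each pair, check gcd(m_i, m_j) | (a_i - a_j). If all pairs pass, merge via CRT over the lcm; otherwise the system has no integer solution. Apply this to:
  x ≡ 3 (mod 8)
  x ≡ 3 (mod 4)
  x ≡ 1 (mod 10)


Moduli 8, 4, 10 are not pairwise coprime, so CRT works modulo lcm(m_i) when all pairwise compatibility conditions hold.
Pairwise compatibility: gcd(m_i, m_j) must divide a_i - a_j for every pair.
Merge one congruence at a time:
  Start: x ≡ 3 (mod 8).
  Combine with x ≡ 3 (mod 4): gcd(8, 4) = 4; 3 - 3 = 0, which IS divisible by 4, so compatible.
    Write x = 3 + 8·t and substitute into x ≡ 3 (mod 4): 8·t ≡ 3 − 3 = 0 (mod 4).
    Divide the congruence (and modulus) by g = 4: 2·t ≡ 0 (mod 1).
    Modulo 1 every t works; take t = 0.
    Then x = 3 + 8·0 = 3, valid modulo lcm(8, 4) = 8: x ≡ 3 (mod 8).
  Combine with x ≡ 1 (mod 10): gcd(8, 10) = 2; 1 - 3 = -2, which IS divisible by 2, so compatible.
    Write x = 3 + 8·t and substitute into x ≡ 1 (mod 10): 8·t ≡ 1 − 3 = -2 (mod 10).
    Divide the congruence (and modulus) by g = 2: 4·t ≡ -1 (mod 5).
    Reduce coefficients mod 5: 4·t ≡ 4 (mod 5).
    The inverse of 4 mod 5 is 4 (since 4·4 = 16 = 3·5 + 1), so t ≡ 4·4 = 16 ≡ 1 (mod 5).
    Then x = 3 + 8·1 = 11, valid modulo lcm(8, 10) = 40: x ≡ 11 (mod 40).
Verify: 11 mod 8 = 3, 11 mod 4 = 3, 11 mod 10 = 1.

x ≡ 11 (mod 40).


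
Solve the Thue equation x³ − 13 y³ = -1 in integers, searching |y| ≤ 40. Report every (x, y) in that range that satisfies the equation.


The equation is x³ - 13y³ = -1. For fixed y, x³ = 13·y³ − 1, so a solution requires the RHS to be a perfect cube.
Strategy: iterate y from -40 to 40, compute RHS = 13·y³ − 1, and check whether it is a (positive or negative) perfect cube.
Check small values of y:
  y = 0: RHS = -1 = (-1)³ ⇒ x = -1 works.
  y = 1: RHS = 12 is not a perfect cube.
  y = -1: RHS = -14 is not a perfect cube.
  y = 2: RHS = 103 is not a perfect cube.
  y = -2: RHS = -105 is not a perfect cube.
  y = 3: RHS = 350 is not a perfect cube.
  y = -3: RHS = -352 is not a perfect cube.
Continuing the search up to |y| = 40 finds no further solutions beyond those listed.
Collected solutions: (-1, 0).

Solutions (with |y| ≤ 40): (-1, 0).


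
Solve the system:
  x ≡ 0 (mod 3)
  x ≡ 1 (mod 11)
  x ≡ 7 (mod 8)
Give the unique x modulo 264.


Moduli 3, 11, 8 are pairwise coprime; by CRT there is a unique solution modulo M = 3 · 11 · 8 = 264.
Solve pairwise, accumulating the modulus:
  Start with x ≡ 0 (mod 3).
  Combine with x ≡ 1 (mod 11): since gcd(3, 11) = 1, we get a unique residue mod 33.
    Write x = 0 + 3·t and substitute into x ≡ 1 (mod 11): 3·t ≡ 1 − 0 = 1 (mod 11).
    The inverse of 3 mod 11 is 4 (since 3·4 = 12 = 1·11 + 1), so t ≡ 4·1 = 4 ≡ 4 (mod 11).
    Then x = 0 + 3·4 = 12, valid modulo lcm(3, 11) = 33: x ≡ 12 (mod 33).
  Combine with x ≡ 7 (mod 8): since gcd(33, 8) = 1, we get a unique residue mod 264.
    Write x = 12 + 33·t and substitute into x ≡ 7 (mod 8): 33·t ≡ 7 − 12 = -5 (mod 8).
    Reduce coefficients mod 8: 1·t ≡ 3 (mod 8).
    So t ≡ 3 (mod 8).
    Then x = 12 + 33·3 = 111, valid modulo lcm(33, 8) = 264: x ≡ 111 (mod 264).
Verify: 111 mod 3 = 0 ✓, 111 mod 11 = 1 ✓, 111 mod 8 = 7 ✓.

x ≡ 111 (mod 264).


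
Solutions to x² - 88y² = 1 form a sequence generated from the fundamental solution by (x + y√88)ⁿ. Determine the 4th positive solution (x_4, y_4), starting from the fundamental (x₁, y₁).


Step 1: Find the fundamental solution (x₁, y₁) of x² - 88y² = 1.
  Expand √88 as a continued fraction. a₀ = ⌊√88⌋ = 9; iterate m_{k+1} = d_k·a_k − m_k, d_{k+1} = (88 − m_{k+1}²)/d_k, a_{k+1} = ⌊(a₀ + m_{k+1})/d_{k+1}⌋ (starting m₀ = 0, d₀ = 1), with convergents p_k = a_k·p_{k-1} + p_{k-2}, q_k = a_k·q_{k-1} + q_{k-2} (p₋₁ = 1, q₋₁ = 0):
  k = 0: a₀ = 9; p₀/q₀ = 9/1; p₀² − 88·q₀² = 81 − 88 = -7.
  k = 1: m = 9, d = 7, a = ⌊(9 + 9)/7⌋ = 2; p/q = (2·9 + 1)/(2·1 + 0) = 19/2; p² − 88·q² = 361 − 352 = 9.
  k = 2: m = 5, d = 9, a = ⌊(9 + 5)/9⌋ = 1; p/q = (1·19 + 9)/(1·2 + 1) = 28/3; p² − 88·q² = 784 − 792 = -8.
  k = 3: m = 4, d = 8, a = ⌊(9 + 4)/8⌋ = 1; p/q = (1·28 + 19)/(1·3 + 2) = 47/5; p² − 88·q² = 2209 − 2200 = 9.
  k = 4: m = 4, d = 9, a = ⌊(9 + 4)/9⌋ = 1; p/q = (1·47 + 28)/(1·5 + 3) = 75/8; p² − 88·q² = 5625 − 5632 = -7.
  k = 5: m = 5, d = 7, a = ⌊(9 + 5)/7⌋ = 2; p/q = (2·75 + 47)/(2·8 + 5) = 197/21; p² − 88·q² = 38809 − 38808 = 1.
  The first convergent with p² − 88·q² = 1 gives the fundamental solution (x₁, y₁) = (197, 21).
Step 2: Apply the recurrence (x_{n+1}, y_{n+1}) = (x₁x_n + 88y₁y_n, x₁y_n + y₁x_n) repeatedly.
  From (x_1, y_1) = (197, 21): x_2 = 197·197 + 88·21·21 = 77617; y_2 = 197·21 + 21·197 = 8274.
  From (x_2, y_2) = (77617, 8274): x_3 = 197·77617 + 88·21·8274 = 30580901; y_3 = 197·8274 + 21·77617 = 3259935.
  From (x_3, y_3) = (30580901, 3259935): x_4 = 197·30580901 + 88·21·3259935 = 12048797377; y_4 = 197·3259935 + 21·30580901 = 1284406116.
Step 3: Verify x_4² - 88·y_4² = 145173518232002080129 - 145173518232002080128 = 1 (should be 1). ✓

(x_1, y_1) = (197, 21); (x_4, y_4) = (12048797377, 1284406116).


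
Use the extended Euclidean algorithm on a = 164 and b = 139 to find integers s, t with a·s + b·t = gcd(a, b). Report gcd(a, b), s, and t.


Euclidean algorithm on (164, 139) — divide until remainder is 0:
  164 = 1 · 139 + 25
  139 = 5 · 25 + 14
  25 = 1 · 14 + 11
  14 = 1 · 11 + 3
  11 = 3 · 3 + 2
  3 = 1 · 2 + 1
  2 = 2 · 1 + 0
gcd(164, 139) = 1.
Track Bezout coefficients alongside the remainders: start with r₀ = 164 = a·1 + b·0 (s = 1, t = 0) and r₁ = 139 = a·0 + b·1 (s = 0, t = 1); each new remainder r_{k+1} = r_{k-1} − q_k·r_k inherits s_{k+1} = s_{k-1} − q_k·s_k, t_{k+1} = t_{k-1} − q_k·t_k, so r_k = a·s_k + b·t_k at every step:
  q = 1: r = 25, s = 1 − 1·0 = 1, t = 0 − 1·1 = -1  (check: 164·1 + 139·(-1) = 25)
  q = 5: r = 14, s = 0 − 5·1 = -5, t = 1 − 5·(-1) = 6  (check: 164·(-5) + 139·6 = 14)
  q = 1: r = 11, s = 1 − 1·(-5) = 6, t = -1 − 1·6 = -7  (check: 164·6 + 139·(-7) = 11)
  q = 1: r = 3, s = -5 − 1·6 = -11, t = 6 − 1·(-7) = 13  (check: 164·(-11) + 139·13 = 3)
  q = 3: r = 2, s = 6 − 3·(-11) = 39, t = -7 − 3·13 = -46  (check: 164·39 + 139·(-46) = 2)
  q = 1: r = 1, s = -11 − 1·39 = -50, t = 13 − 1·(-46) = 59  (check: 164·(-50) + 139·59 = 1)
The row with r = 1 (the gcd) gives the Bezout coefficients s = -50, t = 59.
Result: 164 · (-50) + 139 · (59) = 1.

gcd(164, 139) = 1; s = -50, t = 59 (check: 164·(-50) + 139·59 = 1).


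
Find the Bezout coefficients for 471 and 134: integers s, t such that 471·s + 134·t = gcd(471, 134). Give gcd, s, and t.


Euclidean algorithm on (471, 134) — divide until remainder is 0:
  471 = 3 · 134 + 69
  134 = 1 · 69 + 65
  69 = 1 · 65 + 4
  65 = 16 · 4 + 1
  4 = 4 · 1 + 0
gcd(471, 134) = 1.
Track Bezout coefficients alongside the remainders: start with r₀ = 471 = a·1 + b·0 (s = 1, t = 0) and r₁ = 134 = a·0 + b·1 (s = 0, t = 1); each new remainder r_{k+1} = r_{k-1} − q_k·r_k inherits s_{k+1} = s_{k-1} − q_k·s_k, t_{k+1} = t_{k-1} − q_k·t_k, so r_k = a·s_k + b·t_k at every step:
  q = 3: r = 69, s = 1 − 3·0 = 1, t = 0 − 3·1 = -3  (check: 471·1 + 134·(-3) = 69)
  q = 1: r = 65, s = 0 − 1·1 = -1, t = 1 − 1·(-3) = 4  (check: 471·(-1) + 134·4 = 65)
  q = 1: r = 4, s = 1 − 1·(-1) = 2, t = -3 − 1·4 = -7  (check: 471·2 + 134·(-7) = 4)
  q = 16: r = 1, s = -1 − 16·2 = -33, t = 4 − 16·(-7) = 116  (check: 471·(-33) + 134·116 = 1)
The row with r = 1 (the gcd) gives the Bezout coefficients s = -33, t = 116.
Result: 471 · (-33) + 134 · (116) = 1.

gcd(471, 134) = 1; s = -33, t = 116 (check: 471·(-33) + 134·116 = 1).


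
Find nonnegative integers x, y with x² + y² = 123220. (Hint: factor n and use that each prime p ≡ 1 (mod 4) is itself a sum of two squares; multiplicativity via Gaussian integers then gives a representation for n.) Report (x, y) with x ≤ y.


Step 1: Factor n = 123220 = 2^2 · 5 · 61 · 101.
Step 2: Check the mod-4 condition on each prime factor: 2 = 2 (special); 5 ≡ 1 (mod 4), exponent 1; 61 ≡ 1 (mod 4), exponent 1; 101 ≡ 1 (mod 4), exponent 1.
All primes ≡ 3 (mod 4) appear to even exponent (or don't appear), so by the two-squares theorem n IS expressible as a sum of two squares.
Step 3: Build a representation. Group n = k² · m with k = 2 and m = 5 · 61 · 101 = 30805 (a product of primes ≡ 1 (mod 4)); a representation of m scales to one of n via (k·x)² + (k·y)² = k²(x² + y²). Each prime p ≡ 1 (mod 4) is itself a sum of two squares; find a² by testing p − a² for a perfect square:
  5: 5 − 1² = 4 = 2² ⇒ 5 = 1² + 2².
  61: 61 − 1² = 60, 61 − 2² = 57, 61 − 3² = 52, 61 − 4² = 45, 61 − 5² = 36 = 6² ⇒ 61 = 5² + 6².
  101: 101 − 1² = 100 = 10² ⇒ 101 = 1² + 10².
  Combine using the Brahmagupta–Fibonacci identity (a² + b²)(c² + d²) = (ac − bd)² + (ad + bc)² = (ac + bd)² + (ad − bc)²:
  5 · 61 = 305: from (1² + 2²)(5² + 6²), take (1·5 − 2·6, 1·6 + 2·5) = (5 − 12, 6 + 10) = (-7, 16); dropping signs (only squares matter) gives (7, 16); check 7² + 16² = 49 + 256 = 305 ✓.
  305 · 101 = 30805: from (7² + 16²)(1² + 10²), take (7·1 − 16·10, 7·10 + 16·1) = (7 − 160, 70 + 16) = (-153, 86); dropping signs (only squares matter) gives (153, 86); check 153² + 86² = 23409 + 7396 = 30805 ✓.
  Scale by k = 2: (2·153, 2·86) = (306, 172).
Step 4: Order so x ≤ y and verify: 172² + 306² = 29584 + 93636 = 123220 = n. ✓

n = 123220 = 172² + 306² (one valid representation with x ≤ y).


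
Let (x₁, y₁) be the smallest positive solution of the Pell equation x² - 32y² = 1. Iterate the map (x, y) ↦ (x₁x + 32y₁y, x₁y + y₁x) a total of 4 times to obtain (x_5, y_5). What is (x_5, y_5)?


Step 1: Find the fundamental solution (x₁, y₁) of x² - 32y² = 1.
  Expand √32 as a continued fraction. a₀ = ⌊√32⌋ = 5; iterate m_{k+1} = d_k·a_k − m_k, d_{k+1} = (32 − m_{k+1}²)/d_k, a_{k+1} = ⌊(a₀ + m_{k+1})/d_{k+1}⌋ (starting m₀ = 0, d₀ = 1), with convergents p_k = a_k·p_{k-1} + p_{k-2}, q_k = a_k·q_{k-1} + q_{k-2} (p₋₁ = 1, q₋₁ = 0):
  k = 0: a₀ = 5; p₀/q₀ = 5/1; p₀² − 32·q₀² = 25 − 32 = -7.
  k = 1: m = 5, d = 7, a = ⌊(5 + 5)/7⌋ = 1; p/q = (1·5 + 1)/(1·1 + 0) = 6/1; p² − 32·q² = 36 − 32 = 4.
  k = 2: m = 2, d = 4, a = ⌊(5 + 2)/4⌋ = 1; p/q = (1·6 + 5)/(1·1 + 1) = 11/2; p² − 32·q² = 121 − 128 = -7.
  k = 3: m = 2, d = 7, a = ⌊(5 + 2)/7⌋ = 1; p/q = (1·11 + 6)/(1·2 + 1) = 17/3; p² − 32·q² = 289 − 288 = 1.
  The first convergent with p² − 32·q² = 1 gives the fundamental solution (x₁, y₁) = (17, 3).
Step 2: Apply the recurrence (x_{n+1}, y_{n+1}) = (x₁x_n + 32y₁y_n, x₁y_n + y₁x_n) repeatedly.
  From (x_1, y_1) = (17, 3): x_2 = 17·17 + 32·3·3 = 577; y_2 = 17·3 + 3·17 = 102.
  From (x_2, y_2) = (577, 102): x_3 = 17·577 + 32·3·102 = 19601; y_3 = 17·102 + 3·577 = 3465.
  From (x_3, y_3) = (19601, 3465): x_4 = 17·19601 + 32·3·3465 = 665857; y_4 = 17·3465 + 3·19601 = 117708.
  From (x_4, y_4) = (665857, 117708): x_5 = 17·665857 + 32·3·117708 = 22619537; y_5 = 17·117708 + 3·665857 = 3998607.
Step 3: Verify x_5² - 32·y_5² = 511643454094369 - 511643454094368 = 1 (should be 1). ✓

(x_1, y_1) = (17, 3); (x_5, y_5) = (22619537, 3998607).


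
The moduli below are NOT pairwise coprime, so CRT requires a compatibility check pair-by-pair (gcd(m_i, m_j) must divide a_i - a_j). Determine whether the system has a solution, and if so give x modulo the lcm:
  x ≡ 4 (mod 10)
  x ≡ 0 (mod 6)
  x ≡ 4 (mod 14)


Moduli 10, 6, 14 are not pairwise coprime, so CRT works modulo lcm(m_i) when all pairwise compatibility conditions hold.
Pairwise compatibility: gcd(m_i, m_j) must divide a_i - a_j for every pair.
Merge one congruence at a time:
  Start: x ≡ 4 (mod 10).
  Combine with x ≡ 0 (mod 6): gcd(10, 6) = 2; 0 - 4 = -4, which IS divisible by 2, so compatible.
    Write x = 4 + 10·t and substitute into x ≡ 0 (mod 6): 10·t ≡ 0 − 4 = -4 (mod 6).
    Divide the congruence (and modulus) by g = 2: 5·t ≡ -2 (mod 3).
    Reduce coefficients mod 3: 2·t ≡ 1 (mod 3).
    The inverse of 2 mod 3 is 2 (since 2·2 = 4 = 1·3 + 1), so t ≡ 2·1 = 2 ≡ 2 (mod 3).
    Then x = 4 + 10·2 = 24, valid modulo lcm(10, 6) = 30: x ≡ 24 (mod 30).
  Combine with x ≡ 4 (mod 14): gcd(30, 14) = 2; 4 - 24 = -20, which IS divisible by 2, so compatible.
    Write x = 24 + 30·t and substitute into x ≡ 4 (mod 14): 30·t ≡ 4 − 24 = -20 (mod 14).
    Divide the congruence (and modulus) by g = 2: 15·t ≡ -10 (mod 7).
    Reduce coefficients mod 7: 1·t ≡ 4 (mod 7).
    So t ≡ 4 (mod 7).
    Then x = 24 + 30·4 = 144, valid modulo lcm(30, 14) = 210: x ≡ 144 (mod 210).
Verify: 144 mod 10 = 4, 144 mod 6 = 0, 144 mod 14 = 4.

x ≡ 144 (mod 210).


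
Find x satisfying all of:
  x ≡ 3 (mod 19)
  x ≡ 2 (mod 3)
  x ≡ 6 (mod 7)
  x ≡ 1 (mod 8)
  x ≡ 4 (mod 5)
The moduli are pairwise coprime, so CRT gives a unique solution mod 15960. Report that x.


Product of moduli M = 19 · 3 · 7 · 8 · 5 = 15960.
Merge one congruence at a time:
  Start: x ≡ 3 (mod 19).
  Combine with x ≡ 2 (mod 3); new modulus lcm = 57.
    Write x = 3 + 19·t and substitute into x ≡ 2 (mod 3): 19·t ≡ 2 − 3 = -1 (mod 3).
    Reduce coefficients mod 3: 1·t ≡ 2 (mod 3).
    So t ≡ 2 (mod 3).
    Then x = 3 + 19·2 = 41, valid modulo lcm(19, 3) = 57: x ≡ 41 (mod 57).
  Combine with x ≡ 6 (mod 7); new modulus lcm = 399.
    Write x = 41 + 57·t and substitute into x ≡ 6 (mod 7): 57·t ≡ 6 − 41 = -35 (mod 7).
    Reduce coefficients mod 7: 1·t ≡ 0 (mod 7).
    So t ≡ 0 (mod 7).
    Then x = 41 + 57·0 = 41, valid modulo lcm(57, 7) = 399: x ≡ 41 (mod 399).
  Combine with x ≡ 1 (mod 8); new modulus lcm = 3192.
    Write x = 41 + 399·t and substitute into x ≡ 1 (mod 8): 399·t ≡ 1 − 41 = -40 (mod 8).
    Reduce coefficients mod 8: 7·t ≡ 0 (mod 8).
    The inverse of 7 mod 8 is 7 (since 7·7 = 49 = 6·8 + 1), so t ≡ 7·0 = 0 ≡ 0 (mod 8).
    Then x = 41 + 399·0 = 41, valid modulo lcm(399, 8) = 3192: x ≡ 41 (mod 3192).
  Combine with x ≡ 4 (mod 5); new modulus lcm = 15960.
    Write x = 41 + 3192·t and substitute into x ≡ 4 (mod 5): 3192·t ≡ 4 − 41 = -37 (mod 5).
    Reduce coefficients mod 5: 2·t ≡ 3 (mod 5).
    The inverse of 2 mod 5 is 3 (since 2·3 = 6 = 1·5 + 1), so t ≡ 3·3 = 9 ≡ 4 (mod 5).
    Then x = 41 + 3192·4 = 12809, valid modulo lcm(3192, 5) = 15960: x ≡ 12809 (mod 15960).
Verify against each original: 12809 mod 19 = 3, 12809 mod 3 = 2, 12809 mod 7 = 6, 12809 mod 8 = 1, 12809 mod 5 = 4.

x ≡ 12809 (mod 15960).


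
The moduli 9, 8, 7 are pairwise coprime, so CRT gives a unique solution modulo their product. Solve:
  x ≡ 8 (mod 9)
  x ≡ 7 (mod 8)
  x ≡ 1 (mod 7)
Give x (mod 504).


Moduli 9, 8, 7 are pairwise coprime; by CRT there is a unique solution modulo M = 9 · 8 · 7 = 504.
Solve pairwise, accumulating the modulus:
  Start with x ≡ 8 (mod 9).
  Combine with x ≡ 7 (mod 8): since gcd(9, 8) = 1, we get a unique residue mod 72.
    Write x = 8 + 9·t and substitute into x ≡ 7 (mod 8): 9·t ≡ 7 − 8 = -1 (mod 8).
    Reduce coefficients mod 8: 1·t ≡ 7 (mod 8).
    So t ≡ 7 (mod 8).
    Then x = 8 + 9·7 = 71, valid modulo lcm(9, 8) = 72: x ≡ 71 (mod 72).
  Combine with x ≡ 1 (mod 7): since gcd(72, 7) = 1, we get a unique residue mod 504.
    Write x = 71 + 72·t and substitute into x ≡ 1 (mod 7): 72·t ≡ 1 − 71 = -70 (mod 7).
    Reduce coefficients mod 7: 2·t ≡ 0 (mod 7).
    The inverse of 2 mod 7 is 4 (since 2·4 = 8 = 1·7 + 1), so t ≡ 4·0 = 0 ≡ 0 (mod 7).
    Then x = 71 + 72·0 = 71, valid modulo lcm(72, 7) = 504: x ≡ 71 (mod 504).
Verify: 71 mod 9 = 8 ✓, 71 mod 8 = 7 ✓, 71 mod 7 = 1 ✓.

x ≡ 71 (mod 504).


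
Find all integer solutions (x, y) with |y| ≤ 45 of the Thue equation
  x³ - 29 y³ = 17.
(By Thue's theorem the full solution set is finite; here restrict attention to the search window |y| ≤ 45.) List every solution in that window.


The equation is x³ - 29y³ = 17. For fixed y, x³ = 29·y³ + 17, so a solution requires the RHS to be a perfect cube.
Strategy: iterate y from -45 to 45, compute RHS = 29·y³ + 17, and check whether it is a (positive or negative) perfect cube.
Check small values of y:
  y = 0: RHS = 17 is not a perfect cube.
  y = 1: RHS = 46 is not a perfect cube.
  y = -1: RHS = -12 is not a perfect cube.
  y = 2: RHS = 249 is not a perfect cube.
  y = -2: RHS = -215 is not a perfect cube.
  y = 3: RHS = 800 is not a perfect cube.
  y = -3: RHS = -766 is not a perfect cube.
Continuing the search up to |y| = 45 finds no solutions either.
No (x, y) in the scanned range satisfies the equation.

No integer solutions with |y| ≤ 45.


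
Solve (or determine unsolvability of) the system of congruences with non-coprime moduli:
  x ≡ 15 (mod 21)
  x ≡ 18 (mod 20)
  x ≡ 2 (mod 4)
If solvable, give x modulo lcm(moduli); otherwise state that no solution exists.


Moduli 21, 20, 4 are not pairwise coprime, so CRT works modulo lcm(m_i) when all pairwise compatibility conditions hold.
Pairwise compatibility: gcd(m_i, m_j) must divide a_i - a_j for every pair.
Merge one congruence at a time:
  Start: x ≡ 15 (mod 21).
  Combine with x ≡ 18 (mod 20): gcd(21, 20) = 1; 18 - 15 = 3, which IS divisible by 1, so compatible.
    Write x = 15 + 21·t and substitute into x ≡ 18 (mod 20): 21·t ≡ 18 − 15 = 3 (mod 20).
    Reduce coefficients mod 20: 1·t ≡ 3 (mod 20).
    So t ≡ 3 (mod 20).
    Then x = 15 + 21·3 = 78, valid modulo lcm(21, 20) = 420: x ≡ 78 (mod 420).
  Combine with x ≡ 2 (mod 4): gcd(420, 4) = 4; 2 - 78 = -76, which IS divisible by 4, so compatible.
    Write x = 78 + 420·t and substitute into x ≡ 2 (mod 4): 420·t ≡ 2 − 78 = -76 (mod 4).
    Divide the congruence (and modulus) by g = 4: 105·t ≡ -19 (mod 1).
    Modulo 1 every t works; take t = 0.
    Then x = 78 + 420·0 = 78, valid modulo lcm(420, 4) = 420: x ≡ 78 (mod 420).
Verify: 78 mod 21 = 15, 78 mod 20 = 18, 78 mod 4 = 2.

x ≡ 78 (mod 420).


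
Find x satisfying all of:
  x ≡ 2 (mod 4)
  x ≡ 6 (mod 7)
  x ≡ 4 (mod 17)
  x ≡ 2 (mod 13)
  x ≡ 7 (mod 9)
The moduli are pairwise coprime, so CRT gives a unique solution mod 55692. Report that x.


Product of moduli M = 4 · 7 · 17 · 13 · 9 = 55692.
Merge one congruence at a time:
  Start: x ≡ 2 (mod 4).
  Combine with x ≡ 6 (mod 7); new modulus lcm = 28.
    Write x = 2 + 4·t and substitute into x ≡ 6 (mod 7): 4·t ≡ 6 − 2 = 4 (mod 7).
    The inverse of 4 mod 7 is 2 (since 4·2 = 8 = 1·7 + 1), so t ≡ 2·4 = 8 ≡ 1 (mod 7).
    Then x = 2 + 4·1 = 6, valid modulo lcm(4, 7) = 28: x ≡ 6 (mod 28).
  Combine with x ≡ 4 (mod 17); new modulus lcm = 476.
    Write x = 6 + 28·t and substitute into x ≡ 4 (mod 17): 28·t ≡ 4 − 6 = -2 (mod 17).
    Reduce coefficients mod 17: 11·t ≡ 15 (mod 17).
    The inverse of 11 mod 17 is 14 (since 11·14 = 154 = 9·17 + 1), so t ≡ 14·15 = 210 ≡ 6 (mod 17).
    Then x = 6 + 28·6 = 174, valid modulo lcm(28, 17) = 476: x ≡ 174 (mod 476).
  Combine with x ≡ 2 (mod 13); new modulus lcm = 6188.
    Write x = 174 + 476·t and substitute into x ≡ 2 (mod 13): 476·t ≡ 2 − 174 = -172 (mod 13).
    Reduce coefficients mod 13: 8·t ≡ 10 (mod 13).
    The inverse of 8 mod 13 is 5 (since 8·5 = 40 = 3·13 + 1), so t ≡ 5·10 = 50 ≡ 11 (mod 13).
    Then x = 174 + 476·11 = 5410, valid modulo lcm(476, 13) = 6188: x ≡ 5410 (mod 6188).
  Combine with x ≡ 7 (mod 9); new modulus lcm = 55692.
    Write x = 5410 + 6188·t and substitute into x ≡ 7 (mod 9): 6188·t ≡ 7 − 5410 = -5403 (mod 9).
    Reduce coefficients mod 9: 5·t ≡ 6 (mod 9).
    The inverse of 5 mod 9 is 2 (since 5·2 = 10 = 1·9 + 1), so t ≡ 2·6 = 12 ≡ 3 (mod 9).
    Then x = 5410 + 6188·3 = 23974, valid modulo lcm(6188, 9) = 55692: x ≡ 23974 (mod 55692).
Verify against each original: 23974 mod 4 = 2, 23974 mod 7 = 6, 23974 mod 17 = 4, 23974 mod 13 = 2, 23974 mod 9 = 7.

x ≡ 23974 (mod 55692).


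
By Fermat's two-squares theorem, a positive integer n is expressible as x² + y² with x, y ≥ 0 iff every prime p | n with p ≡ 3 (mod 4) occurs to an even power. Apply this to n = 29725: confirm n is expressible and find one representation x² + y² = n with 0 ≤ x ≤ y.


Step 1: Factor n = 29725 = 5^2 · 29 · 41.
Step 2: Check the mod-4 condition on each prime factor: 5 ≡ 1 (mod 4), exponent 2; 29 ≡ 1 (mod 4), exponent 1; 41 ≡ 1 (mod 4), exponent 1.
All primes ≡ 3 (mod 4) appear to even exponent (or don't appear), so by the two-squares theorem n IS expressible as a sum of two squares.
Step 3: Build a representation. Group n = k² · m with k = 5 and m = 29 · 41 = 1189 (a product of primes ≡ 1 (mod 4)); a representation of m scales to one of n via (k·x)² + (k·y)² = k²(x² + y²). Each prime p ≡ 1 (mod 4) is itself a sum of two squares; find a² by testing p − a² for a perfect square:
  29: 29 − 1² = 28, 29 − 2² = 25 = 5² ⇒ 29 = 2² + 5².
  41: 41 − 1² = 40, 41 − 2² = 37, 41 − 3² = 32, 41 − 4² = 25 = 5² ⇒ 41 = 4² + 5².
  Combine using the Brahmagupta–Fibonacci identity (a² + b²)(c² + d²) = (ac − bd)² + (ad + bc)² = (ac + bd)² + (ad − bc)²:
  29 · 41 = 1189: from (2² + 5²)(4² + 5²), take (2·4 − 5·5, 2·5 + 5·4) = (8 − 25, 10 + 20) = (-17, 30); dropping signs (only squares matter) gives (17, 30); check 17² + 30² = 289 + 900 = 1189 ✓.
  Scale by k = 5: (5·17, 5·30) = (85, 150).
Step 4: Order so x ≤ y and verify: 85² + 150² = 7225 + 22500 = 29725 = n. ✓

n = 29725 = 85² + 150² (one valid representation with x ≤ y).


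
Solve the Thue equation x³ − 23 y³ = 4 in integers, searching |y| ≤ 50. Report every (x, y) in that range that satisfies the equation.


The equation is x³ - 23y³ = 4. For fixed y, x³ = 23·y³ + 4, so a solution requires the RHS to be a perfect cube.
Strategy: iterate y from -50 to 50, compute RHS = 23·y³ + 4, and check whether it is a (positive or negative) perfect cube.
Check small values of y:
  y = 0: RHS = 4 is not a perfect cube.
  y = 1: RHS = 27 = (3)³ ⇒ x = 3 works.
  y = -1: RHS = -19 is not a perfect cube.
  y = 2: RHS = 188 is not a perfect cube.
  y = -2: RHS = -180 is not a perfect cube.
  y = 3: RHS = 625 is not a perfect cube.
  y = -3: RHS = -617 is not a perfect cube.
Continuing the search up to |y| = 50 finds no further solutions beyond those listed.
Collected solutions: (3, 1).

Solutions (with |y| ≤ 50): (3, 1).


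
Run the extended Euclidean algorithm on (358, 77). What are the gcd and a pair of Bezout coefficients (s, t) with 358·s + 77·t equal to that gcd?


Euclidean algorithm on (358, 77) — divide until remainder is 0:
  358 = 4 · 77 + 50
  77 = 1 · 50 + 27
  50 = 1 · 27 + 23
  27 = 1 · 23 + 4
  23 = 5 · 4 + 3
  4 = 1 · 3 + 1
  3 = 3 · 1 + 0
gcd(358, 77) = 1.
Track Bezout coefficients alongside the remainders: start with r₀ = 358 = a·1 + b·0 (s = 1, t = 0) and r₁ = 77 = a·0 + b·1 (s = 0, t = 1); each new remainder r_{k+1} = r_{k-1} − q_k·r_k inherits s_{k+1} = s_{k-1} − q_k·s_k, t_{k+1} = t_{k-1} − q_k·t_k, so r_k = a·s_k + b·t_k at every step:
  q = 4: r = 50, s = 1 − 4·0 = 1, t = 0 − 4·1 = -4  (check: 358·1 + 77·(-4) = 50)
  q = 1: r = 27, s = 0 − 1·1 = -1, t = 1 − 1·(-4) = 5  (check: 358·(-1) + 77·5 = 27)
  q = 1: r = 23, s = 1 − 1·(-1) = 2, t = -4 − 1·5 = -9  (check: 358·2 + 77·(-9) = 23)
  q = 1: r = 4, s = -1 − 1·2 = -3, t = 5 − 1·(-9) = 14  (check: 358·(-3) + 77·14 = 4)
  q = 5: r = 3, s = 2 − 5·(-3) = 17, t = -9 − 5·14 = -79  (check: 358·17 + 77·(-79) = 3)
  q = 1: r = 1, s = -3 − 1·17 = -20, t = 14 − 1·(-79) = 93  (check: 358·(-20) + 77·93 = 1)
The row with r = 1 (the gcd) gives the Bezout coefficients s = -20, t = 93.
Result: 358 · (-20) + 77 · (93) = 1.

gcd(358, 77) = 1; s = -20, t = 93 (check: 358·(-20) + 77·93 = 1).


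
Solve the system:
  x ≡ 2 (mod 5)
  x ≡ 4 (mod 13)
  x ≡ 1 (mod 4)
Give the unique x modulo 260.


Moduli 5, 13, 4 are pairwise coprime; by CRT there is a unique solution modulo M = 5 · 13 · 4 = 260.
Solve pairwise, accumulating the modulus:
  Start with x ≡ 2 (mod 5).
  Combine with x ≡ 4 (mod 13): since gcd(5, 13) = 1, we get a unique residue mod 65.
    Write x = 2 + 5·t and substitute into x ≡ 4 (mod 13): 5·t ≡ 4 − 2 = 2 (mod 13).
    The inverse of 5 mod 13 is 8 (since 5·8 = 40 = 3·13 + 1), so t ≡ 8·2 = 16 ≡ 3 (mod 13).
    Then x = 2 + 5·3 = 17, valid modulo lcm(5, 13) = 65: x ≡ 17 (mod 65).
  Combine with x ≡ 1 (mod 4): since gcd(65, 4) = 1, we get a unique residue mod 260.
    Write x = 17 + 65·t and substitute into x ≡ 1 (mod 4): 65·t ≡ 1 − 17 = -16 (mod 4).
    Reduce coefficients mod 4: 1·t ≡ 0 (mod 4).
    So t ≡ 0 (mod 4).
    Then x = 17 + 65·0 = 17, valid modulo lcm(65, 4) = 260: x ≡ 17 (mod 260).
Verify: 17 mod 5 = 2 ✓, 17 mod 13 = 4 ✓, 17 mod 4 = 1 ✓.

x ≡ 17 (mod 260).


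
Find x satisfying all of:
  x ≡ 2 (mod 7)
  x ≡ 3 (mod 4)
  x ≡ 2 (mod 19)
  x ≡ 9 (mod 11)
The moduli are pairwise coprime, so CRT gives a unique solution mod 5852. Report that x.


Product of moduli M = 7 · 4 · 19 · 11 = 5852.
Merge one congruence at a time:
  Start: x ≡ 2 (mod 7).
  Combine with x ≡ 3 (mod 4); new modulus lcm = 28.
    Write x = 2 + 7·t and substitute into x ≡ 3 (mod 4): 7·t ≡ 3 − 2 = 1 (mod 4).
    Reduce coefficients mod 4: 3·t ≡ 1 (mod 4).
    The inverse of 3 mod 4 is 3 (since 3·3 = 9 = 2·4 + 1), so t ≡ 3·1 = 3 ≡ 3 (mod 4).
    Then x = 2 + 7·3 = 23, valid modulo lcm(7, 4) = 28: x ≡ 23 (mod 28).
  Combine with x ≡ 2 (mod 19); new modulus lcm = 532.
    Write x = 23 + 28·t and substitute into x ≡ 2 (mod 19): 28·t ≡ 2 − 23 = -21 (mod 19).
    Reduce coefficients mod 19: 9·t ≡ 17 (mod 19).
    The inverse of 9 mod 19 is 17 (since 9·17 = 153 = 8·19 + 1), so t ≡ 17·17 = 289 ≡ 4 (mod 19).
    Then x = 23 + 28·4 = 135, valid modulo lcm(28, 19) = 532: x ≡ 135 (mod 532).
  Combine with x ≡ 9 (mod 11); new modulus lcm = 5852.
    Write x = 135 + 532·t and substitute into x ≡ 9 (mod 11): 532·t ≡ 9 − 135 = -126 (mod 11).
    Reduce coefficients mod 11: 4·t ≡ 6 (mod 11).
    The inverse of 4 mod 11 is 3 (since 4·3 = 12 = 1·11 + 1), so t ≡ 3·6 = 18 ≡ 7 (mod 11).
    Then x = 135 + 532·7 = 3859, valid modulo lcm(532, 11) = 5852: x ≡ 3859 (mod 5852).
Verify against each original: 3859 mod 7 = 2, 3859 mod 4 = 3, 3859 mod 19 = 2, 3859 mod 11 = 9.

x ≡ 3859 (mod 5852).


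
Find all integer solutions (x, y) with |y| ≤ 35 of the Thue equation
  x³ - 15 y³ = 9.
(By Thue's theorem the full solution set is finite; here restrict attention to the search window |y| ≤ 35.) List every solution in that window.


The equation is x³ - 15y³ = 9. For fixed y, x³ = 15·y³ + 9, so a solution requires the RHS to be a perfect cube.
Strategy: iterate y from -35 to 35, compute RHS = 15·y³ + 9, and check whether it is a (positive or negative) perfect cube.
Check small values of y:
  y = 0: RHS = 9 is not a perfect cube.
  y = 1: RHS = 24 is not a perfect cube.
  y = -1: RHS = -6 is not a perfect cube.
  y = 2: RHS = 129 is not a perfect cube.
  y = -2: RHS = -111 is not a perfect cube.
  y = 3: RHS = 414 is not a perfect cube.
  y = -3: RHS = -396 is not a perfect cube.
Continuing the search up to |y| = 35 finds no solutions either.
No (x, y) in the scanned range satisfies the equation.

No integer solutions with |y| ≤ 35.


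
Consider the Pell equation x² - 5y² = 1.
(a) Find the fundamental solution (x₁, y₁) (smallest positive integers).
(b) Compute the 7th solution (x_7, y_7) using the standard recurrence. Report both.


Step 1: Find the fundamental solution (x₁, y₁) of x² - 5y² = 1.
  Expand √5 as a continued fraction. a₀ = ⌊√5⌋ = 2; iterate m_{k+1} = d_k·a_k − m_k, d_{k+1} = (5 − m_{k+1}²)/d_k, a_{k+1} = ⌊(a₀ + m_{k+1})/d_{k+1}⌋ (starting m₀ = 0, d₀ = 1), with convergents p_k = a_k·p_{k-1} + p_{k-2}, q_k = a_k·q_{k-1} + q_{k-2} (p₋₁ = 1, q₋₁ = 0):
  k = 0: a₀ = 2; p₀/q₀ = 2/1; p₀² − 5·q₀² = 4 − 5 = -1.
  k = 1: m = 2, d = 1, a = ⌊(2 + 2)/1⌋ = 4; p/q = (4·2 + 1)/(4·1 + 0) = 9/4; p² − 5·q² = 81 − 80 = 1.
  The first convergent with p² − 5·q² = 1 gives the fundamental solution (x₁, y₁) = (9, 4).
Step 2: Apply the recurrence (x_{n+1}, y_{n+1}) = (x₁x_n + 5y₁y_n, x₁y_n + y₁x_n) repeatedly.
  From (x_1, y_1) = (9, 4): x_2 = 9·9 + 5·4·4 = 161; y_2 = 9·4 + 4·9 = 72.
  From (x_2, y_2) = (161, 72): x_3 = 9·161 + 5·4·72 = 2889; y_3 = 9·72 + 4·161 = 1292.
  From (x_3, y_3) = (2889, 1292): x_4 = 9·2889 + 5·4·1292 = 51841; y_4 = 9·1292 + 4·2889 = 23184.
  From (x_4, y_4) = (51841, 23184): x_5 = 9·51841 + 5·4·23184 = 930249; y_5 = 9·23184 + 4·51841 = 416020.
  From (x_5, y_5) = (930249, 416020): x_6 = 9·930249 + 5·4·416020 = 16692641; y_6 = 9·416020 + 4·930249 = 7465176.
  From (x_6, y_6) = (16692641, 7465176): x_7 = 9·16692641 + 5·4·7465176 = 299537289; y_7 = 9·7465176 + 4·16692641 = 133957148.
Step 3: Verify x_7² - 5·y_7² = 89722587501469521 - 89722587501469520 = 1 (should be 1). ✓

(x_1, y_1) = (9, 4); (x_7, y_7) = (299537289, 133957148).


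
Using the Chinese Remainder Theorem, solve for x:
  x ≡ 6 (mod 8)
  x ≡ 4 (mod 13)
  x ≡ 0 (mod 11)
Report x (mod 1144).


Moduli 8, 13, 11 are pairwise coprime; by CRT there is a unique solution modulo M = 8 · 13 · 11 = 1144.
Solve pairwise, accumulating the modulus:
  Start with x ≡ 6 (mod 8).
  Combine with x ≡ 4 (mod 13): since gcd(8, 13) = 1, we get a unique residue mod 104.
    Write x = 6 + 8·t and substitute into x ≡ 4 (mod 13): 8·t ≡ 4 − 6 = -2 (mod 13).
    Reduce coefficients mod 13: 8·t ≡ 11 (mod 13).
    The inverse of 8 mod 13 is 5 (since 8·5 = 40 = 3·13 + 1), so t ≡ 5·11 = 55 ≡ 3 (mod 13).
    Then x = 6 + 8·3 = 30, valid modulo lcm(8, 13) = 104: x ≡ 30 (mod 104).
  Combine with x ≡ 0 (mod 11): since gcd(104, 11) = 1, we get a unique residue mod 1144.
    Write x = 30 + 104·t and substitute into x ≡ 0 (mod 11): 104·t ≡ 0 − 30 = -30 (mod 11).
    Reduce coefficients mod 11: 5·t ≡ 3 (mod 11).
    The inverse of 5 mod 11 is 9 (since 5·9 = 45 = 4·11 + 1), so t ≡ 9·3 = 27 ≡ 5 (mod 11).
    Then x = 30 + 104·5 = 550, valid modulo lcm(104, 11) = 1144: x ≡ 550 (mod 1144).
Verify: 550 mod 8 = 6 ✓, 550 mod 13 = 4 ✓, 550 mod 11 = 0 ✓.

x ≡ 550 (mod 1144).
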